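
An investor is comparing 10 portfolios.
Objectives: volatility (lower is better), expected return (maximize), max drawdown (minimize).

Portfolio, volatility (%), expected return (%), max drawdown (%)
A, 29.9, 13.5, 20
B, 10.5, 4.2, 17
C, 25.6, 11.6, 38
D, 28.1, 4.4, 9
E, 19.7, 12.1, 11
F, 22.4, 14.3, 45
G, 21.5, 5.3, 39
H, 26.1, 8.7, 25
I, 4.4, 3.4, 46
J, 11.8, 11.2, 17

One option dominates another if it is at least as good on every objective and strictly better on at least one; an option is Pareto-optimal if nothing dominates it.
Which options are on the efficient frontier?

A: not dominated.
B: not dominated.
C: dominated by E (volatility 19.7≤25.6, expected return 12.1≥11.6, max drawdown 11≤38).
D: not dominated (best max drawdown).
E: not dominated.
F: not dominated (best expected return).
G: dominated by E (volatility 19.7≤21.5, expected return 12.1≥5.3, max drawdown 11≤39).
H: dominated by E (volatility 19.7≤26.1, expected return 12.1≥8.7, max drawdown 11≤25).
I: not dominated (best volatility).
J: not dominated.

A, B, D, E, F, I, J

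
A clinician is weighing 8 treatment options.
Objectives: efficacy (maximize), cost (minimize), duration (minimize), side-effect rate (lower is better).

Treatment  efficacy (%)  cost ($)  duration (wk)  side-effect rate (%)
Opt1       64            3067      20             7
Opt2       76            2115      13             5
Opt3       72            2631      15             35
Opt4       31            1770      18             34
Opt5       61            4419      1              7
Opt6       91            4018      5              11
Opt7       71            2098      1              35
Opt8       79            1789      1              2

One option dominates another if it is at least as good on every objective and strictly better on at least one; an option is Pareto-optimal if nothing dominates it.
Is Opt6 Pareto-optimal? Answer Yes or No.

Opt1: worse on efficacy (64 vs 91).
Opt2: worse on efficacy (76 vs 91).
Opt3: worse on efficacy (72 vs 91).
Opt4: worse on efficacy (31 vs 91).
Opt5: worse on efficacy (61 vs 91).
Opt7: worse on efficacy (71 vs 91).
Opt8: worse on efficacy (79 vs 91).
No option is at least as good as Opt6 on every objective and strictly better on one.

Yes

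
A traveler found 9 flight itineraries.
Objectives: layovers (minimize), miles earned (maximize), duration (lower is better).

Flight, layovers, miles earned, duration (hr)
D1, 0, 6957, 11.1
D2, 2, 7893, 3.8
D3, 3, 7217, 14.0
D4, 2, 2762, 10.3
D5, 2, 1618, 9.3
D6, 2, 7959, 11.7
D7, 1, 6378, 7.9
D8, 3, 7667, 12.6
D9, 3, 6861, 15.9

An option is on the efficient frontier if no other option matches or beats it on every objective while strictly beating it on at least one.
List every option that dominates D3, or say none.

D2, D6, D8

D2: layovers 2≤3, miles earned 7893≥7217, duration 3.8≤14.0 — dominates D3.
D6: layovers 2≤3, miles earned 7959≥7217, duration 11.7≤14.0 — dominates D3.
D8: layovers 3≤3, miles earned 7667≥7217, duration 12.6≤14.0 — dominates D3.
Others (D1, D4, D5, D7, D9) are each worse than D3 on at least one objective.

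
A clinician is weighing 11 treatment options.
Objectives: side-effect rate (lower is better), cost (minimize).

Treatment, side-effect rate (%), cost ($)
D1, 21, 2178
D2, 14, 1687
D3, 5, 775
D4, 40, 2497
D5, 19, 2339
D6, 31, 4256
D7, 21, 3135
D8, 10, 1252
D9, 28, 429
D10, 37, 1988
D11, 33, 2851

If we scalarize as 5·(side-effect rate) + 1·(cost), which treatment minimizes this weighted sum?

D1: 5·21 + 1·2178 = 2283
D2: 5·14 + 1·1687 = 1757
D3: 5·5 + 1·775 = 800
D4: 5·40 + 1·2497 = 2697
D5: 5·19 + 1·2339 = 2434
D6: 5·31 + 1·4256 = 4411
D7: 5·21 + 1·3135 = 3240
D8: 5·10 + 1·1252 = 1302
D9: 5·28 + 1·429 = 569
D10: 5·37 + 1·1988 = 2173
D11: 5·33 + 1·2851 = 3016
Lowest: D9 at 569.

D9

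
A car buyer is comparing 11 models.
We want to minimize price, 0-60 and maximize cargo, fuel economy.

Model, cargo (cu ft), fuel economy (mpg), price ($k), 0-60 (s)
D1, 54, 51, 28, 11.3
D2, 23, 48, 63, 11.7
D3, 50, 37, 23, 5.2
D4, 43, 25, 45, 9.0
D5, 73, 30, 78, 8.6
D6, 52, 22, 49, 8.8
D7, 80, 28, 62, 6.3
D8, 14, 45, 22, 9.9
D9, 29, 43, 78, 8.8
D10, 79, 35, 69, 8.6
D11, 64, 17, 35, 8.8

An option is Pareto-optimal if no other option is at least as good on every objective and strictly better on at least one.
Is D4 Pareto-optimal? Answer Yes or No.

No

D3 vs D4: cargo 50≥43, fuel economy 37≥25, price 23≤45, 0-60 5.2≤9.0 — D3 is at least as good on every objective and strictly better on at least one, so D3 dominates D4.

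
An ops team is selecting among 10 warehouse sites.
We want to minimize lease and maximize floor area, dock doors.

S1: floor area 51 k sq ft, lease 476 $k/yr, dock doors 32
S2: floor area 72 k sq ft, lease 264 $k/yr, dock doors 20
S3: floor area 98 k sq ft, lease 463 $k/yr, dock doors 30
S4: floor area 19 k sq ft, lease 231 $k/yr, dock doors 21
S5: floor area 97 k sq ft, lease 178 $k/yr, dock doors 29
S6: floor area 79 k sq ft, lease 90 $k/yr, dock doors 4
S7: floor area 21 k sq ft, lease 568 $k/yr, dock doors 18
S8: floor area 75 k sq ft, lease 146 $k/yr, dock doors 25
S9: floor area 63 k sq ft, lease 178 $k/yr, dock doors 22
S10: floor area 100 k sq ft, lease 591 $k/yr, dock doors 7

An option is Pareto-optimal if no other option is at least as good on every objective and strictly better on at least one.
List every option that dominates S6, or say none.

S1: worse on floor area (51 vs 79).
S2: worse on floor area (72 vs 79).
S3: worse on lease (463 vs 90).
S4: worse on floor area (19 vs 79).
S5: worse on lease (178 vs 90).
S7: worse on floor area (21 vs 79).
S8: worse on floor area (75 vs 79).
S9: worse on floor area (63 vs 79).
S10: worse on lease (591 vs 90).
No option dominates S6.

none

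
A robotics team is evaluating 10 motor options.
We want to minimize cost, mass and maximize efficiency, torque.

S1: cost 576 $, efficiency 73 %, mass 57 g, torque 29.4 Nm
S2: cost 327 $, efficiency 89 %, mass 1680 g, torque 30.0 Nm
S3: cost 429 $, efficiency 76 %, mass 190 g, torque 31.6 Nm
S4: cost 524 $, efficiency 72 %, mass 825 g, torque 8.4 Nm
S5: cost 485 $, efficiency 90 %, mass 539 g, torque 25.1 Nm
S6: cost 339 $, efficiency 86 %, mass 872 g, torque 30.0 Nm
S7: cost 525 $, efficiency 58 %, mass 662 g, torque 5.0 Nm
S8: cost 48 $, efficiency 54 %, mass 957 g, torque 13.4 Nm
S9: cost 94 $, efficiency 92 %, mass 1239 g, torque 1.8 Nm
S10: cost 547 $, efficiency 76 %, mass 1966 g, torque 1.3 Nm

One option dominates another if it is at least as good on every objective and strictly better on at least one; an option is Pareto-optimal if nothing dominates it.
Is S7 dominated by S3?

Yes

S3 vs S7: cost 429≤525, efficiency 76≥58, mass 190≤662, torque 31.6≥5.0 — S3 is at least as good on every objective with at least one strict improvement.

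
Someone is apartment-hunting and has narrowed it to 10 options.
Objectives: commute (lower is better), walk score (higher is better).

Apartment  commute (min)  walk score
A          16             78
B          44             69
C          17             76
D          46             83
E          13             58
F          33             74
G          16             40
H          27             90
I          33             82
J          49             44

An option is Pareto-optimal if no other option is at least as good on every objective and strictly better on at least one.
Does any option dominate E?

No

A: worse on commute (16 vs 13).
B: worse on commute (44 vs 13).
C: worse on commute (17 vs 13).
D: worse on commute (46 vs 13).
F: worse on commute (33 vs 13).
G: worse on commute (16 vs 13).
H: worse on commute (27 vs 13).
I: worse on commute (33 vs 13).
J: worse on commute (49 vs 13).
No option is at least as good as E on every objective and strictly better on one.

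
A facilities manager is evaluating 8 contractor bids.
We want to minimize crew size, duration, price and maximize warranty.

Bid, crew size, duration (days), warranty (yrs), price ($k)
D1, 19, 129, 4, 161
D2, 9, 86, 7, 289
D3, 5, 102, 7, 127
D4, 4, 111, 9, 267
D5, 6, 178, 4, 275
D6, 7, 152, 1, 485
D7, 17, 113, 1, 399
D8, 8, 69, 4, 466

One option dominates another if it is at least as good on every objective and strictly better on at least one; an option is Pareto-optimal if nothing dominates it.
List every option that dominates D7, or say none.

D2, D3, D4

D2: crew size 9≤17, duration 86≤113, warranty 7≥1, price 289≤399 — dominates D7.
D3: crew size 5≤17, duration 102≤113, warranty 7≥1, price 127≤399 — dominates D7.
D4: crew size 4≤17, duration 111≤113, warranty 9≥1, price 267≤399 — dominates D7.
Others (D1, D5, D6, D8) are each worse than D7 on at least one objective.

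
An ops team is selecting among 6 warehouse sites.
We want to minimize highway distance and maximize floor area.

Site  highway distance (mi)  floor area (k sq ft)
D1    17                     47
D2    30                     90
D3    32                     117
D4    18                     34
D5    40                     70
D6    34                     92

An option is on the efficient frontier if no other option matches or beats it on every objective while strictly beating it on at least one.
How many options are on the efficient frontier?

3

D1: not dominated (best highway distance).
D2: not dominated.
D3: not dominated (best floor area).
D4: dominated by D1 (highway distance 17≤18, floor area 47≥34).
D5: dominated by D2 (highway distance 30≤40, floor area 90≥70).
D6: dominated by D3 (highway distance 32≤34, floor area 117≥92).
Pareto-optimal: D1, D2, D3 → 3.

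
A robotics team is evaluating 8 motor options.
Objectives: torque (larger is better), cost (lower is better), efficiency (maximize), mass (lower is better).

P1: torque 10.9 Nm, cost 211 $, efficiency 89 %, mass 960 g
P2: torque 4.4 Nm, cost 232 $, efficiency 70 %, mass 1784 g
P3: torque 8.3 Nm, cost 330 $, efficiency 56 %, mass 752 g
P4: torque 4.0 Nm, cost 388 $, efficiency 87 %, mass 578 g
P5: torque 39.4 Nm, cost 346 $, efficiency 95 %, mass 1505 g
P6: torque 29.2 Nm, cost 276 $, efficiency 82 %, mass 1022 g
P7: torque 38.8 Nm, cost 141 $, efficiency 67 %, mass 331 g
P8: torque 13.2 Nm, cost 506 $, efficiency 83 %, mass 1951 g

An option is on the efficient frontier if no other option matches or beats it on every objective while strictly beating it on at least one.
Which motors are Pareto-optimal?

P1: not dominated.
P2: dominated by P1 (torque 10.9≥4.4, cost 211≤232, efficiency 89≥70, mass 960≤1784).
P3: dominated by P7 (torque 38.8≥8.3, cost 141≤330, efficiency 67≥56, mass 331≤752).
P4: not dominated.
P5: not dominated (best torque).
P6: not dominated.
P7: not dominated (best cost).
P8: dominated by P5 (torque 39.4≥13.2, cost 346≤506, efficiency 95≥83, mass 1505≤1951).

P1, P4, P5, P6, P7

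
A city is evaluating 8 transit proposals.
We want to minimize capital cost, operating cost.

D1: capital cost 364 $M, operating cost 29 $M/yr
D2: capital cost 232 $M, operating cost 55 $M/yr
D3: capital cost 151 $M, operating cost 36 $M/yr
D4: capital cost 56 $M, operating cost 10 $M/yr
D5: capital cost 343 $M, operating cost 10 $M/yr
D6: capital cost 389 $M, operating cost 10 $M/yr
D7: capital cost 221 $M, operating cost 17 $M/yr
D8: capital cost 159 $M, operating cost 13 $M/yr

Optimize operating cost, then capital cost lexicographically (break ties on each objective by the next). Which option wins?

First minimize operating cost: best is 10, kept {D4, D5, D6}.
Then minimize capital cost: best is 56, kept {D4}.

D4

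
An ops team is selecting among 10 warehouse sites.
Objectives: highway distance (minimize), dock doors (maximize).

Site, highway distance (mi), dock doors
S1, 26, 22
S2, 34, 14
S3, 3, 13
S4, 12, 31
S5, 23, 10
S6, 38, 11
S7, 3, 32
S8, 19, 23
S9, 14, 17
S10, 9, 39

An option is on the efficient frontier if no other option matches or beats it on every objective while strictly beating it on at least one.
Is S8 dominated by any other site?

Yes

S4 vs S8: highway distance 12≤19, dock doors 31≥23 — S4 is at least as good on every objective and strictly better on at least one, so S4 dominates S8.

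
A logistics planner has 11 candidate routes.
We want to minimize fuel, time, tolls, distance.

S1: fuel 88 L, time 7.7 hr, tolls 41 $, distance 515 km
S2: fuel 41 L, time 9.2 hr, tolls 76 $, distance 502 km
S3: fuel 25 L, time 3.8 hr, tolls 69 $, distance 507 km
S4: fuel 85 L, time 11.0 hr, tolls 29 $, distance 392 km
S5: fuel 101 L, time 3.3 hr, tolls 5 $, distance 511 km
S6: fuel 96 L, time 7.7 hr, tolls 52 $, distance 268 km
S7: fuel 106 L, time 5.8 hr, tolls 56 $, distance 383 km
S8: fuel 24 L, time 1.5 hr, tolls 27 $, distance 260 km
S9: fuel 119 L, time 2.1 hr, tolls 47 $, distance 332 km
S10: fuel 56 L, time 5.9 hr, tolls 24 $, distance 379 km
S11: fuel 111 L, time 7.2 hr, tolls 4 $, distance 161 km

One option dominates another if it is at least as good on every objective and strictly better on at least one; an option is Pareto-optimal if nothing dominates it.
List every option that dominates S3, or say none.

S8: fuel 24≤25, time 1.5≤3.8, tolls 27≤69, distance 260≤507 — dominates S3.
Others (S1, S2, S4, S5, S6, S7, S9, S10, S11) are each worse than S3 on at least one objective.

S8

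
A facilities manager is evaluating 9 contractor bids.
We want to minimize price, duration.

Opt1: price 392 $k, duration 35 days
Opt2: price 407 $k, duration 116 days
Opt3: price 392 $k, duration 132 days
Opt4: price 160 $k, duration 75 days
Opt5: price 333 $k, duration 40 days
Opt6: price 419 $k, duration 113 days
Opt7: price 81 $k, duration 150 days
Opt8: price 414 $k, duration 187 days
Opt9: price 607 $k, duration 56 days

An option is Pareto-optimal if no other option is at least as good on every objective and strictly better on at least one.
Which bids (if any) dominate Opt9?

Opt1: price 392≤607, duration 35≤56 — dominates Opt9.
Opt5: price 333≤607, duration 40≤56 — dominates Opt9.
Others (Opt2, Opt3, Opt4, Opt6, Opt7, Opt8) are each worse than Opt9 on at least one objective.

Opt1, Opt5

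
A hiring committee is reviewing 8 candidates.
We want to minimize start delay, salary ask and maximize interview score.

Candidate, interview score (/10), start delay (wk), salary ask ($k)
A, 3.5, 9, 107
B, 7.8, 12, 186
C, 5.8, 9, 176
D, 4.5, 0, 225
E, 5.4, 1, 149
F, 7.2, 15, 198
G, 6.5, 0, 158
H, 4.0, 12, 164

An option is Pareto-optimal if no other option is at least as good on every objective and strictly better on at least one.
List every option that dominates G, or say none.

A: worse on interview score (3.5 vs 6.5).
B: worse on start delay (12 vs 0).
C: worse on interview score (5.8 vs 6.5).
D: worse on interview score (4.5 vs 6.5).
E: worse on interview score (5.4 vs 6.5).
F: worse on start delay (15 vs 0).
H: worse on interview score (4.0 vs 6.5).
No option dominates G.

none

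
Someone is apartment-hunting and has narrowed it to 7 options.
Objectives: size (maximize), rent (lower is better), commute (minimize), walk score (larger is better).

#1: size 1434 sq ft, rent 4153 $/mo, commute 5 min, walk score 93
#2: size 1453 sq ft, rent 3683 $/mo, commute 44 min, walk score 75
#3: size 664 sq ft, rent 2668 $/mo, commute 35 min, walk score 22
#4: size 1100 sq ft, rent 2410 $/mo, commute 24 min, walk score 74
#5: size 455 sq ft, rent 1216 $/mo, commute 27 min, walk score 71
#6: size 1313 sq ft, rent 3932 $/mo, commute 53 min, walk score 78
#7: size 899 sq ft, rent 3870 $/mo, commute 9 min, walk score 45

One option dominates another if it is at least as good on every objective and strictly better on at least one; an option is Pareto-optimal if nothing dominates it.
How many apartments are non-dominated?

#1: not dominated (best commute).
#2: not dominated (best size).
#3: dominated by #4 (size 1100≥664, rent 2410≤2668, commute 24≤35, walk score 74≥22).
#4: not dominated.
#5: not dominated (best rent).
#6: not dominated.
#7: not dominated.
Pareto-optimal: #1, #2, #4, #5, #6, #7 → 6.

6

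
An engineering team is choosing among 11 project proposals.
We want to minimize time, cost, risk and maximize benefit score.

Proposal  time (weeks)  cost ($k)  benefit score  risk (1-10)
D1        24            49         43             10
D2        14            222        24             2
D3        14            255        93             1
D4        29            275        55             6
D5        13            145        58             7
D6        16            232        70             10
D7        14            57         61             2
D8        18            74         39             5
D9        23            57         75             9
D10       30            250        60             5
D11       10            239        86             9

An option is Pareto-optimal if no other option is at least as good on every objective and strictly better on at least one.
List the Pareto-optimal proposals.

D1: not dominated (best cost).
D2: dominated by D7 (time 14≤14, cost 57≤222, benefit score 61≥24, risk 2≤2).
D3: not dominated (best benefit score).
D4: dominated by D3 (time 14≤29, cost 255≤275, benefit score 93≥55, risk 1≤6).
D5: not dominated.
D6: not dominated.
D7: not dominated.
D8: dominated by D7 (time 14≤18, cost 57≤74, benefit score 61≥39, risk 2≤5).
D9: not dominated.
D10: dominated by D7 (time 14≤30, cost 57≤250, benefit score 61≥60, risk 2≤5).
D11: not dominated (best time).

D1, D3, D5, D6, D7, D9, D11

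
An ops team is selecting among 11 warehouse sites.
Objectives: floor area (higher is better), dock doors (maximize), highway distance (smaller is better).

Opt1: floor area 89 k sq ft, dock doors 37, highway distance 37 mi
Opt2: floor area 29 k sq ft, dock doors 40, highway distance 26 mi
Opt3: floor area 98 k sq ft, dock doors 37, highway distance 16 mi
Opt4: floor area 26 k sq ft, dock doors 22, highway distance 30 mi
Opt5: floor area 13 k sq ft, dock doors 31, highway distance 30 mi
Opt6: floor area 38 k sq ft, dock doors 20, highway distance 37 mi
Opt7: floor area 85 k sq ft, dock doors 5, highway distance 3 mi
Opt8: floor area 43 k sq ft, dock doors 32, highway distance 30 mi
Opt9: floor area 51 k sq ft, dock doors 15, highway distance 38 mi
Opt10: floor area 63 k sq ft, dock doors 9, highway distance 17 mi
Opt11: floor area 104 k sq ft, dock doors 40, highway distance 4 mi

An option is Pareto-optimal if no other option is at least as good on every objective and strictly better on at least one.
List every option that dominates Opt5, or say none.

Opt2: floor area 29≥13, dock doors 40≥31, highway distance 26≤30 — dominates Opt5.
Opt3: floor area 98≥13, dock doors 37≥31, highway distance 16≤30 — dominates Opt5.
Opt8: floor area 43≥13, dock doors 32≥31, highway distance 30≤30 — dominates Opt5.
Opt11: floor area 104≥13, dock doors 40≥31, highway distance 4≤30 — dominates Opt5.
Others (Opt1, Opt4, Opt6, Opt7, Opt9, Opt10) are each worse than Opt5 on at least one objective.

Opt2, Opt3, Opt8, Opt11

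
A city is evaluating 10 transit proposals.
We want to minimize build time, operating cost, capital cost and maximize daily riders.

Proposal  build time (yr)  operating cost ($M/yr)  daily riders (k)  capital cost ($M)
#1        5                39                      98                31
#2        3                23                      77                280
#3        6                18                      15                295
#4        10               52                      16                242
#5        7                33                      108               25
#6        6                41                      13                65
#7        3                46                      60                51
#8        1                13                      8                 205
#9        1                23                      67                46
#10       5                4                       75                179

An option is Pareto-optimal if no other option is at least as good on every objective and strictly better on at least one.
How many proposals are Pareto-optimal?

#1: not dominated.
#2: not dominated.
#3: dominated by #10 (build time 5≤6, operating cost 4≤18, daily riders 75≥15, capital cost 179≤295).
#4: dominated by #1 (build time 5≤10, operating cost 39≤52, daily riders 98≥16, capital cost 31≤242).
#5: not dominated (best daily riders).
#6: dominated by #1 (build time 5≤6, operating cost 39≤41, daily riders 98≥13, capital cost 31≤65).
#7: dominated by #9 (build time 1≤3, operating cost 23≤46, daily riders 67≥60, capital cost 46≤51).
#8: not dominated.
#9: not dominated.
#10: not dominated (best operating cost).
Pareto-optimal: #1, #2, #5, #8, #9, #10 → 6.

6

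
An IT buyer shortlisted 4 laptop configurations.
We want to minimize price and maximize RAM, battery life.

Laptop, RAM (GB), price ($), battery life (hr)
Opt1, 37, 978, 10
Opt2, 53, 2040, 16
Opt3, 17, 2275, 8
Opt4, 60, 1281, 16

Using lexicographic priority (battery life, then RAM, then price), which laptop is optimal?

First maximize battery life: best is 16, kept {Opt2, Opt4}.
Then maximize RAM: best is 60, kept {Opt4}.

Opt4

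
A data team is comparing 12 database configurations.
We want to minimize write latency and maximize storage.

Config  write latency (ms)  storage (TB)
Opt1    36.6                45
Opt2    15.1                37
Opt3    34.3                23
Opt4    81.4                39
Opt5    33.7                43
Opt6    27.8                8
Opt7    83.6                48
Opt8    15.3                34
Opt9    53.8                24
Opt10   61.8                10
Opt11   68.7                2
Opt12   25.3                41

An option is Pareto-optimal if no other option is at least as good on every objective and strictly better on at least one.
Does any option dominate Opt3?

Opt2 vs Opt3: write latency 15.1≤34.3, storage 37≥23 — Opt2 is at least as good on every objective and strictly better on at least one, so Opt2 dominates Opt3.

Yes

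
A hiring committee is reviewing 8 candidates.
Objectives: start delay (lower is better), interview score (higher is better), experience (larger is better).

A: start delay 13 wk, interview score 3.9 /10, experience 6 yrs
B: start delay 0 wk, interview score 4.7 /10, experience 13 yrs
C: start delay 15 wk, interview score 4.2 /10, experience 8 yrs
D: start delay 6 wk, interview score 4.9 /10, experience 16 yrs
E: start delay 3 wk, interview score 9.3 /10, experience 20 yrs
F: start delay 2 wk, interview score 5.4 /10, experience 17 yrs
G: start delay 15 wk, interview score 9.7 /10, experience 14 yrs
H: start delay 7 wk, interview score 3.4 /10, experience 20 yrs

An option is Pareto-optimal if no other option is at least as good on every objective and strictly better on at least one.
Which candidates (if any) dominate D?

E: start delay 3≤6, interview score 9.3≥4.9, experience 20≥16 — dominates D.
F: start delay 2≤6, interview score 5.4≥4.9, experience 17≥16 — dominates D.
Others (A, B, C, G, H) are each worse than D on at least one objective.

E, F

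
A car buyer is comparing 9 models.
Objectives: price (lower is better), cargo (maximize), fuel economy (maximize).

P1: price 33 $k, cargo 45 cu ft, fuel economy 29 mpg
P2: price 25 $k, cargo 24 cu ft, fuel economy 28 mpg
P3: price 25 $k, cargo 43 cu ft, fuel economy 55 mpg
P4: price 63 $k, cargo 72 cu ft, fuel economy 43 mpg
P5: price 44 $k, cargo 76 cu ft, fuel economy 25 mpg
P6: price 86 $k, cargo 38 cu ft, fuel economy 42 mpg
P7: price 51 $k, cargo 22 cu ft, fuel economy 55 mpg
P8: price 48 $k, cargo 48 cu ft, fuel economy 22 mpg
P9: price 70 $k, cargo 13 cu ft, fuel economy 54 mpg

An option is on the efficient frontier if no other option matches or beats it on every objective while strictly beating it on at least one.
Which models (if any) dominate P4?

P1: worse on cargo (45 vs 72).
P2: worse on cargo (24 vs 72).
P3: worse on cargo (43 vs 72).
P5: worse on fuel economy (25 vs 43).
P6: worse on price (86 vs 63).
P7: worse on cargo (22 vs 72).
P8: worse on cargo (48 vs 72).
P9: worse on price (70 vs 63).
No option dominates P4.

none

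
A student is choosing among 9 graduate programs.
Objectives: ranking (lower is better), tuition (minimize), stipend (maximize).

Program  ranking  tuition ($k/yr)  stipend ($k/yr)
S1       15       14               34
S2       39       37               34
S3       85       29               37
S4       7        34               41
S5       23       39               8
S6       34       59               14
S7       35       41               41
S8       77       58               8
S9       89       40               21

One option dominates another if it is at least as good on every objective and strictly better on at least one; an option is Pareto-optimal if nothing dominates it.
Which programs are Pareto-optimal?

S1: not dominated (best tuition).
S2: dominated by S1 (ranking 15≤39, tuition 14≤37, stipend 34≥34).
S3: not dominated.
S4: not dominated (best ranking).
S5: dominated by S1 (ranking 15≤23, tuition 14≤39, stipend 34≥8).
S6: dominated by S1 (ranking 15≤34, tuition 14≤59, stipend 34≥14).
S7: dominated by S4 (ranking 7≤35, tuition 34≤41, stipend 41≥41).
S8: dominated by S1 (ranking 15≤77, tuition 14≤58, stipend 34≥8).
S9: dominated by S1 (ranking 15≤89, tuition 14≤40, stipend 34≥21).

S1, S3, S4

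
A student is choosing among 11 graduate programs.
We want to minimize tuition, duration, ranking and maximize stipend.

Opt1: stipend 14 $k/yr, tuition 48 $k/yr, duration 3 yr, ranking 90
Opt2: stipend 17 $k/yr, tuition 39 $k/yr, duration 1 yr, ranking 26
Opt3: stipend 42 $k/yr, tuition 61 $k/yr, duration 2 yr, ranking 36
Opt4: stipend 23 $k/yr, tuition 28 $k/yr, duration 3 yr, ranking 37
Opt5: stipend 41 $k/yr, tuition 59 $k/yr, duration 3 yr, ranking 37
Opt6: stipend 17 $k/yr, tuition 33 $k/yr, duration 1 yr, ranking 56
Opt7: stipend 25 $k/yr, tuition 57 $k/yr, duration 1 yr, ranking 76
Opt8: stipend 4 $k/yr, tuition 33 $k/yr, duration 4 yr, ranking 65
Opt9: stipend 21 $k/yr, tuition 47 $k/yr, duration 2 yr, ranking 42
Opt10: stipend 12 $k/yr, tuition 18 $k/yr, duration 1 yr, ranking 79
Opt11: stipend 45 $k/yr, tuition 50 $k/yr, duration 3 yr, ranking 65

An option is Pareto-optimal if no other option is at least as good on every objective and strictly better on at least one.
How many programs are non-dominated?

9

Opt1: dominated by Opt2 (stipend 17≥14, tuition 39≤48, duration 1≤3, ranking 26≤90).
Opt2: not dominated (best ranking).
Opt3: not dominated.
Opt4: not dominated.
Opt5: not dominated.
Opt6: not dominated.
Opt7: not dominated.
Opt8: dominated by Opt4 (stipend 23≥4, tuition 28≤33, duration 3≤4, ranking 37≤65).
Opt9: not dominated.
Opt10: not dominated (best tuition).
Opt11: not dominated (best stipend).
Pareto-optimal: Opt2, Opt3, Opt4, Opt5, Opt6, Opt7, Opt9, Opt10, Opt11 → 9.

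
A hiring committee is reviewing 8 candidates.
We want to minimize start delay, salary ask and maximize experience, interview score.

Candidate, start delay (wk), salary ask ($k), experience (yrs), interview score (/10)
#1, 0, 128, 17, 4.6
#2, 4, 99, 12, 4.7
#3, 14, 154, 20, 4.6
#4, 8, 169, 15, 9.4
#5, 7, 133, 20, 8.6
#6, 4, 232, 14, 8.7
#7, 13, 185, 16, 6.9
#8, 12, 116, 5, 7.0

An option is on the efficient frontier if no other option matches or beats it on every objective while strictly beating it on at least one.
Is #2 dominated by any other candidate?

#1: worse on salary ask (128 vs 99).
#3: worse on start delay (14 vs 4).
#4: worse on start delay (8 vs 4).
#5: worse on start delay (7 vs 4).
#6: worse on salary ask (232 vs 99).
#7: worse on start delay (13 vs 4).
#8: worse on start delay (12 vs 4).
No option is at least as good as #2 on every objective and strictly better on one.

No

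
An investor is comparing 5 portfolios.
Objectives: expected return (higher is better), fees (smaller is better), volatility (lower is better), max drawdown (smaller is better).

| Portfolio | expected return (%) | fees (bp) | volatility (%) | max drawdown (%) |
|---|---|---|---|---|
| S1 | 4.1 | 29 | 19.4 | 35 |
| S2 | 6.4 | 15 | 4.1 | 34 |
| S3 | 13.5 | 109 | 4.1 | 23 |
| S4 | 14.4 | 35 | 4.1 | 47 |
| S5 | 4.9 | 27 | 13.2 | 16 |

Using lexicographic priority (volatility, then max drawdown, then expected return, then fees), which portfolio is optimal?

First minimize volatility: best is 4.1, kept {S2, S3, S4}.
Then minimize max drawdown: best is 23, kept {S3}.

S3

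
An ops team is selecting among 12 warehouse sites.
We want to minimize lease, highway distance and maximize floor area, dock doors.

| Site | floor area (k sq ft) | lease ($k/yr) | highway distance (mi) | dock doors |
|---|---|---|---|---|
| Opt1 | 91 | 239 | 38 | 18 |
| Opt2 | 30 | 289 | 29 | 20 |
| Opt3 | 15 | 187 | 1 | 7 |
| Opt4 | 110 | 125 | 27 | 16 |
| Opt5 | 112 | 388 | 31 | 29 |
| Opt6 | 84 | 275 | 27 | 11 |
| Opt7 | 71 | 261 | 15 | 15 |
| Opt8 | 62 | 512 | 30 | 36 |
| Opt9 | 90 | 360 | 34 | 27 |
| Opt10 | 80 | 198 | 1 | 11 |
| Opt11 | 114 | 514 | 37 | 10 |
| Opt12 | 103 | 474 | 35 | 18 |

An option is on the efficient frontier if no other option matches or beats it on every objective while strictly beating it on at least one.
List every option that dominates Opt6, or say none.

Opt4: floor area 110≥84, lease 125≤275, highway distance 27≤27, dock doors 16≥11 — dominates Opt6.
Others (Opt1, Opt2, Opt3, Opt5, Opt7, Opt8, Opt9, Opt10, Opt11, Opt12) are each worse than Opt6 on at least one objective.

Opt4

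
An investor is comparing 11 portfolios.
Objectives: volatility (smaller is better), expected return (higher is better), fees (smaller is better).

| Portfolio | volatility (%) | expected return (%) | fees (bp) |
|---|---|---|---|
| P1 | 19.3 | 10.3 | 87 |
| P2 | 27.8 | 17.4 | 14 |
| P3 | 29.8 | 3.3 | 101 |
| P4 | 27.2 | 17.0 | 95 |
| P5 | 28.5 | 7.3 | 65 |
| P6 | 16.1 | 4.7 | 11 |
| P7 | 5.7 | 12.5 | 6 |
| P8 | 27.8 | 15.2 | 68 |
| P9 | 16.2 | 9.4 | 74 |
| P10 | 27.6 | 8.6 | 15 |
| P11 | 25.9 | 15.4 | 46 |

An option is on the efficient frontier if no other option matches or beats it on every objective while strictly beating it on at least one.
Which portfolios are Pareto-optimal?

P1: dominated by P7 (volatility 5.7≤19.3, expected return 12.5≥10.3, fees 6≤87).
P2: not dominated (best expected return).
P3: dominated by P1 (volatility 19.3≤29.8, expected return 10.3≥3.3, fees 87≤101).
P4: not dominated.
P5: dominated by P2 (volatility 27.8≤28.5, expected return 17.4≥7.3, fees 14≤65).
P6: dominated by P7 (volatility 5.7≤16.1, expected return 12.5≥4.7, fees 6≤11).
P7: not dominated (best volatility).
P8: dominated by P2 (volatility 27.8≤27.8, expected return 17.4≥15.2, fees 14≤68).
P9: dominated by P7 (volatility 5.7≤16.2, expected return 12.5≥9.4, fees 6≤74).
P10: dominated by P7 (volatility 5.7≤27.6, expected return 12.5≥8.6, fees 6≤15).
P11: not dominated.

P2, P4, P7, P11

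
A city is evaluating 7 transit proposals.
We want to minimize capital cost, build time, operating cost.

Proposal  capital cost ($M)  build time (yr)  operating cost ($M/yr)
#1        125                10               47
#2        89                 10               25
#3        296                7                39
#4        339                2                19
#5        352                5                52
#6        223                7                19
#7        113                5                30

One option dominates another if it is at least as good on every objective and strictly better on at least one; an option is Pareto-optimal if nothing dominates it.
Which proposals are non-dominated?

#2, #4, #6, #7

#1: dominated by #2 (capital cost 89≤125, build time 10≤10, operating cost 25≤47).
#2: not dominated (best capital cost).
#3: dominated by #6 (capital cost 223≤296, build time 7≤7, operating cost 19≤39).
#4: not dominated (best build time).
#5: dominated by #4 (capital cost 339≤352, build time 2≤5, operating cost 19≤52).
#6: not dominated.
#7: not dominated.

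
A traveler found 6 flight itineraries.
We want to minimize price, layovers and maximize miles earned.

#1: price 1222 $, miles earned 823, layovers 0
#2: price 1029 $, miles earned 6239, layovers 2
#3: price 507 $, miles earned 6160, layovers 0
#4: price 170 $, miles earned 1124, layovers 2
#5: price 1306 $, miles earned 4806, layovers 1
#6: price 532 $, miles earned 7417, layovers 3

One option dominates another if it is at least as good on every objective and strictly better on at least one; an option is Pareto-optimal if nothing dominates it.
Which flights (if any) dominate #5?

#3: price 507≤1306, miles earned 6160≥4806, layovers 0≤1 — dominates #5.
Others (#1, #2, #4, #6) are each worse than #5 on at least one objective.

#3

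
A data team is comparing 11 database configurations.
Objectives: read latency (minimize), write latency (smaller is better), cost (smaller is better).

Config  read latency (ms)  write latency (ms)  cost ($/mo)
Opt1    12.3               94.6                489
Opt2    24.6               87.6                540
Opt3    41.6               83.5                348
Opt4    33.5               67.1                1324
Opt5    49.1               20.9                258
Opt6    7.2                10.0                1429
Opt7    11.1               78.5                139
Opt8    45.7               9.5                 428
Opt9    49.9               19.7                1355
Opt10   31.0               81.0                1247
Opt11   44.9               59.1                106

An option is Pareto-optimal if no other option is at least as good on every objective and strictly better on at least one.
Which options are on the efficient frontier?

Opt1: dominated by Opt7 (read latency 11.1≤12.3, write latency 78.5≤94.6, cost 139≤489).
Opt2: dominated by Opt7 (read latency 11.1≤24.6, write latency 78.5≤87.6, cost 139≤540).
Opt3: dominated by Opt7 (read latency 11.1≤41.6, write latency 78.5≤83.5, cost 139≤348).
Opt4: not dominated.
Opt5: not dominated.
Opt6: not dominated (best read latency).
Opt7: not dominated.
Opt8: not dominated (best write latency).
Opt9: dominated by Opt8 (read latency 45.7≤49.9, write latency 9.5≤19.7, cost 428≤1355).
Opt10: dominated by Opt7 (read latency 11.1≤31.0, write latency 78.5≤81.0, cost 139≤1247).
Opt11: not dominated (best cost).

Opt4, Opt5, Opt6, Opt7, Opt8, Opt11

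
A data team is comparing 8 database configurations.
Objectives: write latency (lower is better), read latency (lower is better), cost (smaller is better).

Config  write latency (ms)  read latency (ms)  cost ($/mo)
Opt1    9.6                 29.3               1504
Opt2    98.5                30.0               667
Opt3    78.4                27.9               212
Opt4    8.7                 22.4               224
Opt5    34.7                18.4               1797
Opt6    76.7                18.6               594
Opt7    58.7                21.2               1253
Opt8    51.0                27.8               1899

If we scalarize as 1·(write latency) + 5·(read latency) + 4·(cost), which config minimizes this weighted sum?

Opt4

Opt1: 1·9.6 + 5·29.3 + 4·1504 = 6172.1
Opt2: 1·98.5 + 5·30.0 + 4·667 = 2916.5
Opt3: 1·78.4 + 5·27.9 + 4·212 = 1065.9
Opt4: 1·8.7 + 5·22.4 + 4·224 = 1016.7
Opt5: 1·34.7 + 5·18.4 + 4·1797 = 7314.7
Opt6: 1·76.7 + 5·18.6 + 4·594 = 2545.7
Opt7: 1·58.7 + 5·21.2 + 4·1253 = 5176.7
Opt8: 1·51.0 + 5·27.8 + 4·1899 = 7786.0
Lowest: Opt4 at 1016.7.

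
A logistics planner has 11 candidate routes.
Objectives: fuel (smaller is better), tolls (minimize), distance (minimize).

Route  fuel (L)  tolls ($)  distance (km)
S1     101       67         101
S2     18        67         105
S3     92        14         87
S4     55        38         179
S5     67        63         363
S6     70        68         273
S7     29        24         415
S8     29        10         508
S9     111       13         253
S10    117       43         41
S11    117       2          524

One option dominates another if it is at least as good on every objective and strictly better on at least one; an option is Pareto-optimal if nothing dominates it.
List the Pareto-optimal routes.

S1: dominated by S3 (fuel 92≤101, tolls 14≤67, distance 87≤101).
S2: not dominated (best fuel).
S3: not dominated.
S4: not dominated.
S5: dominated by S4 (fuel 55≤67, tolls 38≤63, distance 179≤363).
S6: dominated by S2 (fuel 18≤70, tolls 67≤68, distance 105≤273).
S7: not dominated.
S8: not dominated.
S9: not dominated.
S10: not dominated (best distance).
S11: not dominated (best tolls).

S2, S3, S4, S7, S8, S9, S10, S11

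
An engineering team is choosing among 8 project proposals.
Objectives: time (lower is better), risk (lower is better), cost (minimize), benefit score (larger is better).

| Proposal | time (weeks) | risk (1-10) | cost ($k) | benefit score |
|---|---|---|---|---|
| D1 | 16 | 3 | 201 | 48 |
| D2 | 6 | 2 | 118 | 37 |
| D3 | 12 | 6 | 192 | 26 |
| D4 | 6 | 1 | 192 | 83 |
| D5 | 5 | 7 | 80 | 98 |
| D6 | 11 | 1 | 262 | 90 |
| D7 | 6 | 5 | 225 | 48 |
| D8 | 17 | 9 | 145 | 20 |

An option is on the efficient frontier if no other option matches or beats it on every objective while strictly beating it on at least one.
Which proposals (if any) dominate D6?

none

D1: worse on time (16 vs 11).
D2: worse on risk (2 vs 1).
D3: worse on time (12 vs 11).
D4: worse on benefit score (83 vs 90).
D5: worse on risk (7 vs 1).
D7: worse on risk (5 vs 1).
D8: worse on time (17 vs 11).
No option dominates D6.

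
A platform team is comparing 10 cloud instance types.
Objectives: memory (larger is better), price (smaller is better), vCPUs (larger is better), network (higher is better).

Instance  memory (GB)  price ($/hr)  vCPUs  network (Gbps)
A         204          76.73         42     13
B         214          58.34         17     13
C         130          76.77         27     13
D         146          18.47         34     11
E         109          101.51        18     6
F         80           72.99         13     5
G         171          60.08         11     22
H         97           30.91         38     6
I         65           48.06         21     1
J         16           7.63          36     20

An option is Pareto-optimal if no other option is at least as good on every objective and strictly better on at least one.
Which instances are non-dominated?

A, B, D, G, H, J

A: not dominated (best vCPUs).
B: not dominated (best memory).
C: dominated by A (memory 204≥130, price 76.73≤76.77, vCPUs 42≥27, network 13≥13).
D: not dominated.
E: dominated by A (memory 204≥109, price 76.73≤101.51, vCPUs 42≥18, network 13≥6).
F: dominated by B (memory 214≥80, price 58.34≤72.99, vCPUs 17≥13, network 13≥5).
G: not dominated (best network).
H: not dominated.
I: dominated by D (memory 146≥65, price 18.47≤48.06, vCPUs 34≥21, network 11≥1).
J: not dominated (best price).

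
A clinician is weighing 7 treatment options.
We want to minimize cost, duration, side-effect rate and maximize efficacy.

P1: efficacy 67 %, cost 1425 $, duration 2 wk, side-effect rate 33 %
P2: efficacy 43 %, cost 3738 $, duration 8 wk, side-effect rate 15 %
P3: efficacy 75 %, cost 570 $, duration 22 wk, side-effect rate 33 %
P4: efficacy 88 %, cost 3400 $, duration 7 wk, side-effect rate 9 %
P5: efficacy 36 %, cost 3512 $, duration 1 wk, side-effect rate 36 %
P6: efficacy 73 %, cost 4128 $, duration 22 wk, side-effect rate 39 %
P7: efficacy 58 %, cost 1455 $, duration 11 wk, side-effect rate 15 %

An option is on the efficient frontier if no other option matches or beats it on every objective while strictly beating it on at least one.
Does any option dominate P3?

P1: worse on efficacy (67 vs 75).
P2: worse on efficacy (43 vs 75).
P4: worse on cost (3400 vs 570).
P5: worse on efficacy (36 vs 75).
P6: worse on efficacy (73 vs 75).
P7: worse on efficacy (58 vs 75).
No option is at least as good as P3 on every objective and strictly better on one.

No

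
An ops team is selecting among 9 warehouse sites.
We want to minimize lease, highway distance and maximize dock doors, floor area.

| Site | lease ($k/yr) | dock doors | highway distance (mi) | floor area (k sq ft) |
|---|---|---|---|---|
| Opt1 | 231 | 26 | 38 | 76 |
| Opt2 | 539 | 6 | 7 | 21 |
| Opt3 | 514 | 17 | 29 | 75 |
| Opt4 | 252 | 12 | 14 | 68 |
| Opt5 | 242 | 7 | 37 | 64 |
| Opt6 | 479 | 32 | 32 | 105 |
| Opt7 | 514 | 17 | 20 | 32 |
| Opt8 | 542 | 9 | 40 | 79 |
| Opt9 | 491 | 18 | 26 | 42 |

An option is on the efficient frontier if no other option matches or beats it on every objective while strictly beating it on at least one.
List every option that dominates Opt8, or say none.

Opt6

Opt6: lease 479≤542, dock doors 32≥9, highway distance 32≤40, floor area 105≥79 — dominates Opt8.
Others (Opt1, Opt2, Opt3, Opt4, Opt5, Opt7, Opt9) are each worse than Opt8 on at least one objective.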